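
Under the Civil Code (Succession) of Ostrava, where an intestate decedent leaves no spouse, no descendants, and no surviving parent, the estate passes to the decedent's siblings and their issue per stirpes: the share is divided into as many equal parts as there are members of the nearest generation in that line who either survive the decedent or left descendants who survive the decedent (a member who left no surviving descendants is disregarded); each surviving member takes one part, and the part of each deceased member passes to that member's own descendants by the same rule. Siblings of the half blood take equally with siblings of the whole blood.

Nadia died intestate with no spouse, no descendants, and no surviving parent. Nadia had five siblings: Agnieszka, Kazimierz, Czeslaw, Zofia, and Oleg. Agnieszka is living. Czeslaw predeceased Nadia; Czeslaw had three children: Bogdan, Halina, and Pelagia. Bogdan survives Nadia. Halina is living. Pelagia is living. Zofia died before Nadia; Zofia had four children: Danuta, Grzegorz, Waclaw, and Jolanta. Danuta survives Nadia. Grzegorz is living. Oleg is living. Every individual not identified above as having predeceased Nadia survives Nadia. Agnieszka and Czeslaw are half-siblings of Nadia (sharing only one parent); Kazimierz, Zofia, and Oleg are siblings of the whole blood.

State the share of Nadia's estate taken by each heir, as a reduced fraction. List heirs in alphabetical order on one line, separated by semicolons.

No spouse, descendants, or parent survives, so the estate passes to Nadia's siblings per stirpes.
Half-blood and whole-blood siblings take equally under the stated rule.
The estate is divided into 5 equal shares of 1/5 among Agnieszka, Kazimierz, Czeslaw, Zofia, Oleg.
Agnieszka is living and takes 1/5.
Kazimierz is living and takes 1/5.
Czeslaw predeceased; the 1/5 allotted to Czeslaw's branch passes to Czeslaw's issue by representation.
The 1/5 is divided into 3 equal shares of 1/15 among Bogdan, Halina, Pelagia.
Bogdan is living and takes 1/15.
Halina is living and takes 1/15.
Pelagia is living and takes 1/15.
Zofia predeceased; the 1/5 allotted to Zofia's branch passes to Zofia's issue by representation.
The 1/5 is divided into 4 equal shares of 1/20 among Danuta, Grzegorz, Waclaw, Jolanta.
Danuta is living and takes 1/20.
Grzegorz is living and takes 1/20.
Waclaw is living and takes 1/20.
Jolanta is living and takes 1/20.
Oleg is living and takes 1/5.

Agnieszka 1/5; Bogdan 1/15; Danuta 1/20; Grzegorz 1/20; Halina 1/15; Jolanta 1/20; Kazimierz 1/5; Oleg 1/5; Pelagia 1/15; Waclaw 1/20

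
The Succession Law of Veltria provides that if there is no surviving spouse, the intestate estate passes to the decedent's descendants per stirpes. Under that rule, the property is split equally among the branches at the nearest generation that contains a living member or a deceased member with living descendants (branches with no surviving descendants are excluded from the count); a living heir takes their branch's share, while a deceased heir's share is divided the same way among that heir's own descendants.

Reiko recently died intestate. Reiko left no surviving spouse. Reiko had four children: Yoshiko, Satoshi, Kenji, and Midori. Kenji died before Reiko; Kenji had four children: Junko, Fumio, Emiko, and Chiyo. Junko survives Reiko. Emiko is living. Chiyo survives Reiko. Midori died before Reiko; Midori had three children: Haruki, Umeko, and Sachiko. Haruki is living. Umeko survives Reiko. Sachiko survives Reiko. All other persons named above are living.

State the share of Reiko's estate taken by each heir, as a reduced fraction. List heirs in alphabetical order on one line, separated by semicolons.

Chiyo 1/16; Emiko 1/16; Fumio 1/16; Haruki 1/12; Junko 1/16; Sachiko 1/12; Satoshi 1/4; Umeko 1/12; Yoshiko 1/4

There is no surviving spouse, so the entire estate passes to Reiko's descendants per stirpes.
The estate is divided into 4 equal shares of 1/4 among Yoshiko, Satoshi, Kenji, Midori.
Yoshiko is living and takes 1/4.
Satoshi is living and takes 1/4.
Kenji predeceased; the 1/4 allotted to Kenji's branch passes to Kenji's issue by representation.
The 1/4 is divided into 4 equal shares of 1/16 among Junko, Fumio, Emiko, Chiyo.
Junko is living and takes 1/16.
Fumio is living and takes 1/16.
Emiko is living and takes 1/16.
Chiyo is living and takes 1/16.
Midori predeceased; the 1/4 allotted to Midori's branch passes to Midori's issue by representation.
The 1/4 is divided into 3 equal shares of 1/12 among Haruki, Umeko, Sachiko.
Haruki is living and takes 1/12.
Umeko is living and takes 1/12.
Sachiko is living and takes 1/12.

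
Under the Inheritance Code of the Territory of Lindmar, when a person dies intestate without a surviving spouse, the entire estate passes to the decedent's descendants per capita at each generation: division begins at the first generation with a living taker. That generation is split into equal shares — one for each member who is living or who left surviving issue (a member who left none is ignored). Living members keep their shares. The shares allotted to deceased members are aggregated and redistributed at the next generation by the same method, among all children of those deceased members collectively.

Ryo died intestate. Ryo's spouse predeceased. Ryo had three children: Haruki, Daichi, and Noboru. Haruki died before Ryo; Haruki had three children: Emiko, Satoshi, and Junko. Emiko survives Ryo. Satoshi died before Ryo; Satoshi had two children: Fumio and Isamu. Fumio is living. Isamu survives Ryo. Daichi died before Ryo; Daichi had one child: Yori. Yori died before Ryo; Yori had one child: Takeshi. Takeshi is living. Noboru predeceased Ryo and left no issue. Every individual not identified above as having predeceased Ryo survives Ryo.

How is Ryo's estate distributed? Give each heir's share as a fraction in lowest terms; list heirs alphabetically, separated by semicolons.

Emiko 1/4; Fumio 1/6; Isamu 1/6; Junko 1/4; Takeshi 1/6

There is no surviving spouse, so the entire estate passes to Ryo's descendants per capita at each generation.
No one at generation 1 (Haruki, Daichi) is living; moving to the next generation.
At generation 2 (Emiko, Satoshi, Junko, Yori) there are 4 shares of (1)/4 = 1/4 each.
Living: Emiko and Junko — each takes 1/4.
Deceased: Satoshi and Yori. Their combined 1/2 is pooled and carried to generation 3.
At generation 3 (Fumio, Isamu, Takeshi) there are 3 shares of (1/2)/3 = 1/6 each.
Living: Fumio, Isamu, and Takeshi — each takes 1/6.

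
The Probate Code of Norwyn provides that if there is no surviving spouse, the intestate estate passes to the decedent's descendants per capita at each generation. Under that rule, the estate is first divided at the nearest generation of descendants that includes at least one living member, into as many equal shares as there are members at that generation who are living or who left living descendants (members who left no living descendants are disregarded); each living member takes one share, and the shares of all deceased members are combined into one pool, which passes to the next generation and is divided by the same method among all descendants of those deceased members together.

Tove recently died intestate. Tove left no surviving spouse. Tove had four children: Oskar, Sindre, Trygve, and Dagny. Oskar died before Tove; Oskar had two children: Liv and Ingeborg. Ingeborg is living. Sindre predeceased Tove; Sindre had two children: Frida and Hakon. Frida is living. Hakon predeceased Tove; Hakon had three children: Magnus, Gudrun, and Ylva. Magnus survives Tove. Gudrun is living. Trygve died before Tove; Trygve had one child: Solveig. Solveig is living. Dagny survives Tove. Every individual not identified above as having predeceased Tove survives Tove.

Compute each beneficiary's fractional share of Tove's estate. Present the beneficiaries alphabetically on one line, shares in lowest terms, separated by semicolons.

There is no surviving spouse, so the entire estate passes to Tove's descendants per capita at each generation.
At generation 1 (Oskar, Sindre, Trygve, Dagny) there are 4 shares of (1)/4 = 1/4 each.
Living: Dagny — each takes 1/4.
Deceased: Oskar, Sindre, and Trygve. Their combined 3/4 is pooled and carried to generation 2.
At generation 2 (Liv, Ingeborg, Frida, Hakon, Solveig) there are 5 shares of (3/4)/5 = 3/20 each.
Living: Liv, Ingeborg, Frida, and Solveig — each takes 3/20.
Deceased: Hakon. That 3/20 share is carried to generation 3.
At generation 3 (Magnus, Gudrun, Ylva) there are 3 shares of (3/20)/3 = 1/20 each.
Living: Magnus, Gudrun, and Ylva — each takes 1/20.

Dagny 1/4; Frida 3/20; Gudrun 1/20; Ingeborg 3/20; Liv 3/20; Magnus 1/20; Solveig 3/20; Ylva 1/20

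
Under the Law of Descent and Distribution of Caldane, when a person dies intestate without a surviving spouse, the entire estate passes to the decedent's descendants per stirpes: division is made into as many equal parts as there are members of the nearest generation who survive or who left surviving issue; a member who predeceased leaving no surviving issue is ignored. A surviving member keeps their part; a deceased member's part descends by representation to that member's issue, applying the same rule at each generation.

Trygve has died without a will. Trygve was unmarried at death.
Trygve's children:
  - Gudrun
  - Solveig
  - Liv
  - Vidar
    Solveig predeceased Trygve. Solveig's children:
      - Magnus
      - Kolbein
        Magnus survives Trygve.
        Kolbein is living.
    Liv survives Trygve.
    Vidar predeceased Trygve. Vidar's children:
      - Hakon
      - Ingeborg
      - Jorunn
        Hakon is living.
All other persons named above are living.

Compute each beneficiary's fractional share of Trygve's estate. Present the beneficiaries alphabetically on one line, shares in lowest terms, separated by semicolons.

Gudrun 1/4; Hakon 1/12; Ingeborg 1/12; Jorunn 1/12; Kolbein 1/8; Liv 1/4; Magnus 1/8

There is no surviving spouse, so the entire estate passes to Trygve's descendants per stirpes.
The estate is divided into 4 equal shares of 1/4 among Gudrun, Solveig, Liv, Vidar.
Gudrun is living and takes 1/4.
Solveig predeceased; the 1/4 allotted to Solveig's branch passes to Solveig's issue by representation.
The 1/4 is divided into 2 equal shares of 1/8 among Magnus, Kolbein.
Magnus is living and takes 1/8.
Kolbein is living and takes 1/8.
Liv is living and takes 1/4.
Vidar predeceased; the 1/4 allotted to Vidar's branch passes to Vidar's issue by representation.
The 1/4 is divided into 3 equal shares of 1/12 among Hakon, Ingeborg, Jorunn.
Hakon is living and takes 1/12.
Ingeborg is living and takes 1/12.
Jorunn is living and takes 1/12.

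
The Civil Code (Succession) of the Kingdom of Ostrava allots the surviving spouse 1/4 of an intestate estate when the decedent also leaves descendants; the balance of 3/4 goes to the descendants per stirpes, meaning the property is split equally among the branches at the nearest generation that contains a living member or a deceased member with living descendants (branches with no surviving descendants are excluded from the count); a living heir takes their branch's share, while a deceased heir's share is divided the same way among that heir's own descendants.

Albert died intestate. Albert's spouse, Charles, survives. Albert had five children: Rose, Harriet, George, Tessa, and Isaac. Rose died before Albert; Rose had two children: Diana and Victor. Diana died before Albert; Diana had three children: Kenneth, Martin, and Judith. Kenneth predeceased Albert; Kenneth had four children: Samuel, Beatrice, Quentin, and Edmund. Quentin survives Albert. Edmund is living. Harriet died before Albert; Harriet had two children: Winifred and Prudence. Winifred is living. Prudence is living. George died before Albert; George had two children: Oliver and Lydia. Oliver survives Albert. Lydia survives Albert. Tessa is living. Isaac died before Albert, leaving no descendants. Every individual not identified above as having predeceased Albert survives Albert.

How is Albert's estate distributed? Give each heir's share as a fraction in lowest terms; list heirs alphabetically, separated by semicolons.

Beatrice 1/128; Charles 1/4; Edmund 1/128; Judith 1/32; Lydia 3/32; Martin 1/32; Oliver 3/32; Prudence 3/32; Quentin 1/128; Samuel 1/128; Tessa 3/16; Victor 3/32; Winifred 3/32

Charles, as surviving spouse, takes 1/4.
The remaining 3/4 passes to Albert's descendants per stirpes.
Isaac left no surviving issue, so that branch lapses and is disregarded.
The 3/4 is divided into 4 equal shares of 3/16 among Rose, Harriet, George, Tessa.
Rose predeceased; the 3/16 allotted to Rose's branch passes to Rose's issue by representation.
The 3/16 is divided into 2 equal shares of 3/32 among Diana, Victor.
Diana predeceased; the 3/32 allotted to Diana's branch passes to Diana's issue by representation.
The 3/32 is divided into 3 equal shares of 1/32 among Kenneth, Martin, Judith.
Kenneth predeceased; the 1/32 allotted to Kenneth's branch passes to Kenneth's issue by representation.
The 1/32 is divided into 4 equal shares of 1/128 among Samuel, Beatrice, Quentin, Edmund.
Samuel is living and takes 1/128.
Beatrice is living and takes 1/128.
Quentin is living and takes 1/128.
Edmund is living and takes 1/128.
Martin is living and takes 1/32.
Judith is living and takes 1/32.
Victor is living and takes 3/32.
Harriet predeceased; the 3/16 allotted to Harriet's branch passes to Harriet's issue by representation.
The 3/16 is divided into 2 equal shares of 3/32 among Winifred, Prudence.
Winifred is living and takes 3/32.
Prudence is living and takes 3/32.
George predeceased; the 3/16 allotted to George's branch passes to George's issue by representation.
The 3/16 is divided into 2 equal shares of 3/32 among Oliver, Lydia.
Oliver is living and takes 3/32.
Lydia is living and takes 3/32.
Tessa is living and takes 3/16.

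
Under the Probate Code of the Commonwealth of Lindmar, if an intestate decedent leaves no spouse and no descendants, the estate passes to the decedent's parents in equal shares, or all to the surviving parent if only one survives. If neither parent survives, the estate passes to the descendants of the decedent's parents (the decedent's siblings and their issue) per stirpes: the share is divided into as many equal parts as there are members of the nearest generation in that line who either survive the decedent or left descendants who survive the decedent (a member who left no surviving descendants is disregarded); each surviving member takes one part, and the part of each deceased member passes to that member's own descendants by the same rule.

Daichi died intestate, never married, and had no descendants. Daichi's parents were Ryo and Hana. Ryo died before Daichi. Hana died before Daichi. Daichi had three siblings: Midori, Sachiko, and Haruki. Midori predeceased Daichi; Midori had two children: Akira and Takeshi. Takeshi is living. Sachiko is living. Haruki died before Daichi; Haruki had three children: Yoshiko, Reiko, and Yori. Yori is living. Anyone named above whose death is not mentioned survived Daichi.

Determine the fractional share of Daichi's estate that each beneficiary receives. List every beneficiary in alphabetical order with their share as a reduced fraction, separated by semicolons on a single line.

Neither parent survives and there are no descendants, so the estate passes to Daichi's siblings and their issue per stirpes.
The estate is divided into 3 equal shares of 1/3 among Midori, Sachiko, Haruki.
Midori predeceased; the 1/3 allotted to Midori's branch passes to Midori's issue by representation.
The 1/3 is divided into 2 equal shares of 1/6 among Akira, Takeshi.
Akira is living and takes 1/6.
Takeshi is living and takes 1/6.
Sachiko is living and takes 1/3.
Haruki predeceased; the 1/3 allotted to Haruki's branch passes to Haruki's issue by representation.
The 1/3 is divided into 3 equal shares of 1/9 among Yoshiko, Reiko, Yori.
Yoshiko is living and takes 1/9.
Reiko is living and takes 1/9.
Yori is living and takes 1/9.

Akira 1/6; Reiko 1/9; Sachiko 1/3; Takeshi 1/6; Yori 1/9; Yoshiko 1/9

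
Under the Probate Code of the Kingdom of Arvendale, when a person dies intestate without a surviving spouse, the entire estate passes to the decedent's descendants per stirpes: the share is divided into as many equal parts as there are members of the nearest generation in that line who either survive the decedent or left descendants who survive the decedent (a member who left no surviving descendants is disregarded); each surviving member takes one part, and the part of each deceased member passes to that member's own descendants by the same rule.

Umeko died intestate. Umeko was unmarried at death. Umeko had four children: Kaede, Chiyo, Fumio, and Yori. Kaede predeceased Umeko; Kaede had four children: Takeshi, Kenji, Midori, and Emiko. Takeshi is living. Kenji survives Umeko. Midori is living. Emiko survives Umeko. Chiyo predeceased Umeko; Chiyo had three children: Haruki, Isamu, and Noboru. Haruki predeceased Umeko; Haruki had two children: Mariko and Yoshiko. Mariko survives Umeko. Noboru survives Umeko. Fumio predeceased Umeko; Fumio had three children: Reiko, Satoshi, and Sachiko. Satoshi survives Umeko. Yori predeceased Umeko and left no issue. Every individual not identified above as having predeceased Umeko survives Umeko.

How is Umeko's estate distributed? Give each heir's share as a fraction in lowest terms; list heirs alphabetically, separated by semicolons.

There is no surviving spouse, so the entire estate passes to Umeko's descendants per stirpes.
Yori left no surviving issue, so that branch lapses and is disregarded.
The estate is divided into 3 equal shares of 1/3 among Kaede, Chiyo, Fumio.
Kaede predeceased; the 1/3 allotted to Kaede's branch passes to Kaede's issue by representation.
The 1/3 is divided into 4 equal shares of 1/12 among Takeshi, Kenji, Midori, Emiko.
Takeshi is living and takes 1/12.
Kenji is living and takes 1/12.
Midori is living and takes 1/12.
Emiko is living and takes 1/12.
Chiyo predeceased; the 1/3 allotted to Chiyo's branch passes to Chiyo's issue by representation.
The 1/3 is divided into 3 equal shares of 1/9 among Haruki, Isamu, Noboru.
Haruki predeceased; the 1/9 allotted to Haruki's branch passes to Haruki's issue by representation.
The 1/9 is divided into 2 equal shares of 1/18 among Mariko, Yoshiko.
Mariko is living and takes 1/18.
Yoshiko is living and takes 1/18.
Isamu is living and takes 1/9.
Noboru is living and takes 1/9.
Fumio predeceased; the 1/3 allotted to Fumio's branch passes to Fumio's issue by representation.
The 1/3 is divided into 3 equal shares of 1/9 among Reiko, Satoshi, Sachiko.
Reiko is living and takes 1/9.
Satoshi is living and takes 1/9.
Sachiko is living and takes 1/9.

Emiko 1/12; Isamu 1/9; Kenji 1/12; Mariko 1/18; Midori 1/12; Noboru 1/9; Reiko 1/9; Sachiko 1/9; Satoshi 1/9; Takeshi 1/12; Yoshiko 1/18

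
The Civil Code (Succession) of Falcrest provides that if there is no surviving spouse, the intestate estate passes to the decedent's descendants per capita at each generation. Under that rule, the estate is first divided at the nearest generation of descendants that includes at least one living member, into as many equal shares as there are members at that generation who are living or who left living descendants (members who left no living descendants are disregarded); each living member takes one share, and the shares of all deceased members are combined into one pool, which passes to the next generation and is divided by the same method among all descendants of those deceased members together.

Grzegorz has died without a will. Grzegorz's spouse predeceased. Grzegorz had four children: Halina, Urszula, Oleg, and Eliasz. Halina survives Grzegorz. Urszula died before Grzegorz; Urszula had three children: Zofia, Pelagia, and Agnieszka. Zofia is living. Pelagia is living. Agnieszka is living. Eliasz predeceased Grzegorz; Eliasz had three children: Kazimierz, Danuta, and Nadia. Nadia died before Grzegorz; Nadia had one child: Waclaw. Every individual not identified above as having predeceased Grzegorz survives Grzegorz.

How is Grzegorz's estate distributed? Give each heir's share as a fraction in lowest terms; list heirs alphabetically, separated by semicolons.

Agnieszka 1/12; Danuta 1/12; Halina 1/4; Kazimierz 1/12; Oleg 1/4; Pelagia 1/12; Waclaw 1/12; Zofia 1/12

There is no surviving spouse, so the entire estate passes to Grzegorz's descendants per capita at each generation.
At generation 1 (Halina, Urszula, Oleg, Eliasz) there are 4 shares of (1)/4 = 1/4 each.
Living: Halina and Oleg — each takes 1/4.
Deceased: Urszula and Eliasz. Their combined 1/2 is pooled and carried to generation 2.
At generation 2 (Zofia, Pelagia, Agnieszka, Kazimierz, Danuta, Nadia) there are 6 shares of (1/2)/6 = 1/12 each.
Living: Zofia, Pelagia, Agnieszka, Kazimierz, and Danuta — each takes 1/12.
Deceased: Nadia. That 1/12 share is carried to generation 3.
At generation 3 (Waclaw) there are 1 shares of (1/12)/1 = 1/12 each.
Living: Waclaw — each takes 1/12.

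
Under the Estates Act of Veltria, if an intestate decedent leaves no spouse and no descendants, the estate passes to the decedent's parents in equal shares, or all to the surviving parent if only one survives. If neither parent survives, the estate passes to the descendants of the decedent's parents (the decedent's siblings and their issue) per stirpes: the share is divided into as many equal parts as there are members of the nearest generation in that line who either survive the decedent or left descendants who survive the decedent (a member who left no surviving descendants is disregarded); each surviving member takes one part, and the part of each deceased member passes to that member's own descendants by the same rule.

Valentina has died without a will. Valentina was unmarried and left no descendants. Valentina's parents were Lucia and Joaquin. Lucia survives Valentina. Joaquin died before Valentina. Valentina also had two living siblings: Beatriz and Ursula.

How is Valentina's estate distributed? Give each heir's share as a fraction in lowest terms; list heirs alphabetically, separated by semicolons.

Only one parent, Lucia, survives, so Lucia takes the entire estate. The siblings take nothing because a surviving parent has priority.

Lucia 1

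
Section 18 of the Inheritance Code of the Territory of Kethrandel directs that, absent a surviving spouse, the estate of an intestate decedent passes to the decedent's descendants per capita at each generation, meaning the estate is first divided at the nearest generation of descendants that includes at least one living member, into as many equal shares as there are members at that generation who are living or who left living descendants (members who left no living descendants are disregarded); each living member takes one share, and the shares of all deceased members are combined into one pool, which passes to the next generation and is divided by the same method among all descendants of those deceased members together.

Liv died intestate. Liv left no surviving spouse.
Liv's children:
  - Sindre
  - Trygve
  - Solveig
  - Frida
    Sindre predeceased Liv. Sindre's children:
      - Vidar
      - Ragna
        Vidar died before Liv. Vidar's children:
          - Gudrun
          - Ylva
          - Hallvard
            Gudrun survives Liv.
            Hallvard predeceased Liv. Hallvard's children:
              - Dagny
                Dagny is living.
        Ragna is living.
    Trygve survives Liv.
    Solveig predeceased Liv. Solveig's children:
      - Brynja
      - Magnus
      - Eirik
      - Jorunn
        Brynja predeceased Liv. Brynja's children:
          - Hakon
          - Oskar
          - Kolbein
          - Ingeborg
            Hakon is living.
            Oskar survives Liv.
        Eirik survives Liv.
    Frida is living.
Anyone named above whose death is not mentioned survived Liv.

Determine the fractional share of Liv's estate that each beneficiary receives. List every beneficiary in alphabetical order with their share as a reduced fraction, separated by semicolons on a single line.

Dagny 1/42; Eirik 1/12; Frida 1/4; Gudrun 1/42; Hakon 1/42; Ingeborg 1/42; Jorunn 1/12; Kolbein 1/42; Magnus 1/12; Oskar 1/42; Ragna 1/12; Trygve 1/4; Ylva 1/42

There is no surviving spouse, so the entire estate passes to Liv's descendants per capita at each generation.
At generation 1 (Sindre, Trygve, Solveig, Frida) there are 4 shares of (1)/4 = 1/4 each.
Living: Trygve and Frida — each takes 1/4.
Deceased: Sindre and Solveig. Their combined 1/2 is pooled and carried to generation 2.
At generation 2 (Vidar, Ragna, Brynja, Magnus, Eirik, Jorunn) there are 6 shares of (1/2)/6 = 1/12 each.
Living: Ragna, Magnus, Eirik, and Jorunn — each takes 1/12.
Deceased: Vidar and Brynja. Their combined 1/6 is pooled and carried to generation 3.
At generation 3 (Gudrun, Ylva, Hallvard, Hakon, Oskar, Kolbein, Ingeborg) there are 7 shares of (1/6)/7 = 1/42 each.
Living: Gudrun, Ylva, Hakon, Oskar, Kolbein, and Ingeborg — each takes 1/42.
Deceased: Hallvard. That 1/42 share is carried to generation 4.
At generation 4 (Dagny) there are 1 shares of (1/42)/1 = 1/42 each.
Living: Dagny — each takes 1/42.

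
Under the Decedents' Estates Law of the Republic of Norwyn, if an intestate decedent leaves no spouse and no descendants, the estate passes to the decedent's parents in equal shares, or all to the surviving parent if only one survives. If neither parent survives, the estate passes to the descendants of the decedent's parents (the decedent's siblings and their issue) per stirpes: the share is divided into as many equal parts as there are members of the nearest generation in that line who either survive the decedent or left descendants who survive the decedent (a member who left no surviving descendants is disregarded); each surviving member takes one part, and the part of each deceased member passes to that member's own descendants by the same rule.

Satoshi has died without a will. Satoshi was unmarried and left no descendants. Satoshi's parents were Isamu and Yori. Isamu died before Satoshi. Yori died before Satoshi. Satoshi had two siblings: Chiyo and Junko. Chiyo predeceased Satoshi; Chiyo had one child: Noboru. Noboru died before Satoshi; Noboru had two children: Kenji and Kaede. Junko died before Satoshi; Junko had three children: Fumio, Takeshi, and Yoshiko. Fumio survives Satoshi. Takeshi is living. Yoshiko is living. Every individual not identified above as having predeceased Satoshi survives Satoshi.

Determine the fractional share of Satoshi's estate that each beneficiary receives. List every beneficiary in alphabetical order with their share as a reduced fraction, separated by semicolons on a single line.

Neither parent survives and there are no descendants, so the estate passes to Satoshi's siblings and their issue per stirpes.
The estate is divided into 2 equal shares of 1/2 among Chiyo, Junko.
Chiyo predeceased; the 1/2 allotted to Chiyo's branch passes to Chiyo's issue by representation.
Noboru's line is the sole branch at this level, so the full 1/2 passes to Noboru's issue by representation.
The 1/2 is divided into 2 equal shares of 1/4 among Kenji, Kaede.
Kenji is living and takes 1/4.
Kaede is living and takes 1/4.
Junko predeceased; the 1/2 allotted to Junko's branch passes to Junko's issue by representation.
The 1/2 is divided into 3 equal shares of 1/6 among Fumio, Takeshi, Yoshiko.
Fumio is living and takes 1/6.
Takeshi is living and takes 1/6.
Yoshiko is living and takes 1/6.

Fumio 1/6; Kaede 1/4; Kenji 1/4; Takeshi 1/6; Yoshiko 1/6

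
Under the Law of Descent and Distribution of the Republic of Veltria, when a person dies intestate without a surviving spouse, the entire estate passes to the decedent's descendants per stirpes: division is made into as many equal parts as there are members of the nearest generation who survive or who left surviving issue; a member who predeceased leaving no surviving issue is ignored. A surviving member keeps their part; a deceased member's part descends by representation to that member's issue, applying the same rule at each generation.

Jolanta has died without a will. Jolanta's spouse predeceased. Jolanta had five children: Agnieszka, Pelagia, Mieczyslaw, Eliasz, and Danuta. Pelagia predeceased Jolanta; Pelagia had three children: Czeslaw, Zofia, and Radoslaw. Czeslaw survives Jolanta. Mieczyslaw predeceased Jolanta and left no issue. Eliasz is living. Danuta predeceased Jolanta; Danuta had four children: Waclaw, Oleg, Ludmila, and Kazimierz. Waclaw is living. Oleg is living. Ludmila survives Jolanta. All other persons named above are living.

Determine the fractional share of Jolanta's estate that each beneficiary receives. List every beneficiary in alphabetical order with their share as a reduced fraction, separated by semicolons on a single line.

Agnieszka 1/4; Czeslaw 1/12; Eliasz 1/4; Kazimierz 1/16; Ludmila 1/16; Oleg 1/16; Radoslaw 1/12; Waclaw 1/16; Zofia 1/12

There is no surviving spouse, so the entire estate passes to Jolanta's descendants per stirpes.
Mieczyslaw left no surviving issue, so that branch lapses and is disregarded.
The estate is divided into 4 equal shares of 1/4 among Agnieszka, Pelagia, Eliasz, Danuta.
Agnieszka is living and takes 1/4.
Pelagia predeceased; the 1/4 allotted to Pelagia's branch passes to Pelagia's issue by representation.
The 1/4 is divided into 3 equal shares of 1/12 among Czeslaw, Zofia, Radoslaw.
Czeslaw is living and takes 1/12.
Zofia is living and takes 1/12.
Radoslaw is living and takes 1/12.
Eliasz is living and takes 1/4.
Danuta predeceased; the 1/4 allotted to Danuta's branch passes to Danuta's issue by representation.
The 1/4 is divided into 4 equal shares of 1/16 among Waclaw, Oleg, Ludmila, Kazimierz.
Waclaw is living and takes 1/16.
Oleg is living and takes 1/16.
Ludmila is living and takes 1/16.
Kazimierz is living and takes 1/16.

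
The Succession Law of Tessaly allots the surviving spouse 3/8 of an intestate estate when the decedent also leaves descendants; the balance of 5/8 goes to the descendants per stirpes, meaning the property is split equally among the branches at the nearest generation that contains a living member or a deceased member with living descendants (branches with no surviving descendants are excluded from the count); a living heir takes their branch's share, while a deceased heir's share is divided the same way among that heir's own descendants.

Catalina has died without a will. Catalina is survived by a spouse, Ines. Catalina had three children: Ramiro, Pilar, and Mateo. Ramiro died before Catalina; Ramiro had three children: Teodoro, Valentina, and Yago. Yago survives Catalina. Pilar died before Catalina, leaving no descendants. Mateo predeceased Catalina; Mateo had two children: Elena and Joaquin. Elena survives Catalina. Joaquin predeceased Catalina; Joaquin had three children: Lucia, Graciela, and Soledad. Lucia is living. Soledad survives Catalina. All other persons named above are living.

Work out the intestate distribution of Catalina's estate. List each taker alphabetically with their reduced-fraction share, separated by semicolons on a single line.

Ines, as surviving spouse, takes 3/8.
The remaining 5/8 passes to Catalina's descendants per stirpes.
Pilar left no surviving issue, so that branch lapses and is disregarded.
The 5/8 is divided into 2 equal shares of 5/16 among Ramiro, Mateo.
Ramiro predeceased; the 5/16 allotted to Ramiro's branch passes to Ramiro's issue by representation.
The 5/16 is divided into 3 equal shares of 5/48 among Teodoro, Valentina, Yago.
Teodoro is living and takes 5/48.
Valentina is living and takes 5/48.
Yago is living and takes 5/48.
Mateo predeceased; the 5/16 allotted to Mateo's branch passes to Mateo's issue by representation.
The 5/16 is divided into 2 equal shares of 5/32 among Elena, Joaquin.
Elena is living and takes 5/32.
Joaquin predeceased; the 5/32 allotted to Joaquin's branch passes to Joaquin's issue by representation.
The 5/32 is divided into 3 equal shares of 5/96 among Lucia, Graciela, Soledad.
Lucia is living and takes 5/96.
Graciela is living and takes 5/96.
Soledad is living and takes 5/96.

Elena 5/32; Graciela 5/96; Ines 3/8; Lucia 5/96; Soledad 5/96; Teodoro 5/48; Valentina 5/48; Yago 5/48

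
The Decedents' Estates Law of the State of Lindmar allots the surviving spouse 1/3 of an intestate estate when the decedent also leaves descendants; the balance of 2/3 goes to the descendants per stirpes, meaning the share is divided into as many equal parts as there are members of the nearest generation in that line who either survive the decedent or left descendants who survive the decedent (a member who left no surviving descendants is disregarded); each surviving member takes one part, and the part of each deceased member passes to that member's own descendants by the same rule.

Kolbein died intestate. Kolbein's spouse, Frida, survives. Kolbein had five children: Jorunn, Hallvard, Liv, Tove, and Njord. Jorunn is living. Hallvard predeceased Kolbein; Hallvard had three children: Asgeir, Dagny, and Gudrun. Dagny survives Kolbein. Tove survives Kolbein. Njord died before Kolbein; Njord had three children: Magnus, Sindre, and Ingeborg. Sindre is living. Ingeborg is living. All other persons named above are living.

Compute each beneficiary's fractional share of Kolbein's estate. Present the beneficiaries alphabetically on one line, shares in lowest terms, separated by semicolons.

Asgeir 2/45; Dagny 2/45; Frida 1/3; Gudrun 2/45; Ingeborg 2/45; Jorunn 2/15; Liv 2/15; Magnus 2/45; Sindre 2/45; Tove 2/15

Frida, as surviving spouse, takes 1/3.
The remaining 2/3 passes to Kolbein's descendants per stirpes.
The 2/3 is divided into 5 equal shares of 2/15 among Jorunn, Hallvard, Liv, Tove, Njord.
Jorunn is living and takes 2/15.
Hallvard predeceased; the 2/15 allotted to Hallvard's branch passes to Hallvard's issue by representation.
The 2/15 is divided into 3 equal shares of 2/45 among Asgeir, Dagny, Gudrun.
Asgeir is living and takes 2/45.
Dagny is living and takes 2/45.
Gudrun is living and takes 2/45.
Liv is living and takes 2/15.
Tove is living and takes 2/15.
Njord predeceased; the 2/15 allotted to Njord's branch passes to Njord's issue by representation.
The 2/15 is divided into 3 equal shares of 2/45 among Magnus, Sindre, Ingeborg.
Magnus is living and takes 2/45.
Sindre is living and takes 2/45.
Ingeborg is living and takes 2/45.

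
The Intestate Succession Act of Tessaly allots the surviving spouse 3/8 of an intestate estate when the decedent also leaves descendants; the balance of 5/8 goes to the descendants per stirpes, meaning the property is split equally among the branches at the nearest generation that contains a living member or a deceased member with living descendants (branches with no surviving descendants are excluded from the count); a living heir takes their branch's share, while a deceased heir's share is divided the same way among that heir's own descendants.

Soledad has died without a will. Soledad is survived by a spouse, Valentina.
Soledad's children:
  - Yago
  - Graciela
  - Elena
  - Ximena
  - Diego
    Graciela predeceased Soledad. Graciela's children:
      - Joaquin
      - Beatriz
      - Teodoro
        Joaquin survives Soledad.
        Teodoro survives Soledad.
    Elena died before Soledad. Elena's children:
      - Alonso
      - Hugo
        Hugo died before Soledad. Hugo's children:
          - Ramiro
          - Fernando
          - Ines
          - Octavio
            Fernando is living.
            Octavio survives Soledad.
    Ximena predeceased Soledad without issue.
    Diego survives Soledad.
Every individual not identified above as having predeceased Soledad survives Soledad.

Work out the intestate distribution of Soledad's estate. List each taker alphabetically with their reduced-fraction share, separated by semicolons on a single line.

Valentina, as surviving spouse, takes 3/8.
The remaining 5/8 passes to Soledad's descendants per stirpes.
Ximena left no surviving issue, so that branch lapses and is disregarded.
The 5/8 is divided into 4 equal shares of 5/32 among Yago, Graciela, Elena, Diego.
Yago is living and takes 5/32.
Graciela predeceased; the 5/32 allotted to Graciela's branch passes to Graciela's issue by representation.
The 5/32 is divided into 3 equal shares of 5/96 among Joaquin, Beatriz, Teodoro.
Joaquin is living and takes 5/96.
Beatriz is living and takes 5/96.
Teodoro is living and takes 5/96.
Elena predeceased; the 5/32 allotted to Elena's branch passes to Elena's issue by representation.
The 5/32 is divided into 2 equal shares of 5/64 among Alonso, Hugo.
Alonso is living and takes 5/64.
Hugo predeceased; the 5/64 allotted to Hugo's branch passes to Hugo's issue by representation.
The 5/64 is divided into 4 equal shares of 5/256 among Ramiro, Fernando, Ines, Octavio.
Ramiro is living and takes 5/256.
Fernando is living and takes 5/256.
Ines is living and takes 5/256.
Octavio is living and takes 5/256.
Diego is living and takes 5/32.

Alonso 5/64; Beatriz 5/96; Diego 5/32; Fernando 5/256; Ines 5/256; Joaquin 5/96; Octavio 5/256; Ramiro 5/256; Teodoro 5/96; Valentina 3/8; Yago 5/32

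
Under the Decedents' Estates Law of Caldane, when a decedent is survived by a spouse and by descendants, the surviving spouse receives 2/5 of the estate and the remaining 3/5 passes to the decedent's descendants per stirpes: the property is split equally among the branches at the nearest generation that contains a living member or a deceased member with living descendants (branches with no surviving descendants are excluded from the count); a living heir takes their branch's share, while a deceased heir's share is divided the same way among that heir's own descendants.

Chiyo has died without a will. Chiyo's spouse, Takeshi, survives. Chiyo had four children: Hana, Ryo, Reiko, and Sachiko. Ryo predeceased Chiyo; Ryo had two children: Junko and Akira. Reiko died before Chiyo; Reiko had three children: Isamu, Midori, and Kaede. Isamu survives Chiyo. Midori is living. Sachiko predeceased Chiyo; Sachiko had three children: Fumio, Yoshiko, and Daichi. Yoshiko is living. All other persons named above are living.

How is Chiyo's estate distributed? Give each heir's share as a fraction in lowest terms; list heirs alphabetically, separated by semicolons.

Takeshi, as surviving spouse, takes 2/5.
The remaining 3/5 passes to Chiyo's descendants per stirpes.
The 3/5 is divided into 4 equal shares of 3/20 among Hana, Ryo, Reiko, Sachiko.
Hana is living and takes 3/20.
Ryo predeceased; the 3/20 allotted to Ryo's branch passes to Ryo's issue by representation.
The 3/20 is divided into 2 equal shares of 3/40 among Junko, Akira.
Junko is living and takes 3/40.
Akira is living and takes 3/40.
Reiko predeceased; the 3/20 allotted to Reiko's branch passes to Reiko's issue by representation.
The 3/20 is divided into 3 equal shares of 1/20 among Isamu, Midori, Kaede.
Isamu is living and takes 1/20.
Midori is living and takes 1/20.
Kaede is living and takes 1/20.
Sachiko predeceased; the 3/20 allotted to Sachiko's branch passes to Sachiko's issue by representation.
The 3/20 is divided into 3 equal shares of 1/20 among Fumio, Yoshiko, Daichi.
Fumio is living and takes 1/20.
Yoshiko is living and takes 1/20.
Daichi is living and takes 1/20.

Akira 3/40; Daichi 1/20; Fumio 1/20; Hana 3/20; Isamu 1/20; Junko 3/40; Kaede 1/20; Midori 1/20; Takeshi 2/5; Yoshiko 1/20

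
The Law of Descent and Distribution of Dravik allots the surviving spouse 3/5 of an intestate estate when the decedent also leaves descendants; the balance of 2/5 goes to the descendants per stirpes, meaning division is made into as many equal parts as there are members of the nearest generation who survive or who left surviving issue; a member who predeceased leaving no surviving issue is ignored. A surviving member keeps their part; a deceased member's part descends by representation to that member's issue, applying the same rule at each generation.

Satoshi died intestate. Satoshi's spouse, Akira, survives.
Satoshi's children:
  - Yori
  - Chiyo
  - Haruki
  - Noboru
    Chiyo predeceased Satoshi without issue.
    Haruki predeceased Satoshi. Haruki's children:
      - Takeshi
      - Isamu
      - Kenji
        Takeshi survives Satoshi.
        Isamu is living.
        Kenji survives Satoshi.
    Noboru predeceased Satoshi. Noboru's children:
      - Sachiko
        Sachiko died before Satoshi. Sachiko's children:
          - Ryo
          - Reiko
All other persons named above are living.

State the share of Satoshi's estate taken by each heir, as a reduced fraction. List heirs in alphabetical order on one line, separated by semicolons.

Akira, as surviving spouse, takes 3/5.
The remaining 2/5 passes to Satoshi's descendants per stirpes.
Chiyo left no surviving issue, so that branch lapses and is disregarded.
The 2/5 is divided into 3 equal shares of 2/15 among Yori, Haruki, Noboru.
Yori is living and takes 2/15.
Haruki predeceased; the 2/15 allotted to Haruki's branch passes to Haruki's issue by representation.
The 2/15 is divided into 3 equal shares of 2/45 among Takeshi, Isamu, Kenji.
Takeshi is living and takes 2/45.
Isamu is living and takes 2/45.
Kenji is living and takes 2/45.
Noboru predeceased; the 2/15 allotted to Noboru's branch passes to Noboru's issue by representation.
Sachiko's line is the sole branch at this level, so the full 2/15 passes to Sachiko's issue by representation.
The 2/15 is divided into 2 equal shares of 1/15 among Ryo, Reiko.
Ryo is living and takes 1/15.
Reiko is living and takes 1/15.

Akira 3/5; Isamu 2/45; Kenji 2/45; Reiko 1/15; Ryo 1/15; Takeshi 2/45; Yori 2/15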